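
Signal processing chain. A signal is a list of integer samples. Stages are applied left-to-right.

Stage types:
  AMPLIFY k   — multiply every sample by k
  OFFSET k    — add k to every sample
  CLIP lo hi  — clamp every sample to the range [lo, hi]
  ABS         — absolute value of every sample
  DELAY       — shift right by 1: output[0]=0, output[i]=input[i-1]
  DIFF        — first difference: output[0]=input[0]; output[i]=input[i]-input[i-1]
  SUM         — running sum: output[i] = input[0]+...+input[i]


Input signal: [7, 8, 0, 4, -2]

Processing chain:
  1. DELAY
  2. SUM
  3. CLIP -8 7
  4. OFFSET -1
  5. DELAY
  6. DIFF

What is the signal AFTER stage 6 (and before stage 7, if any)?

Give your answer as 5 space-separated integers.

Answer: 0 -1 7 0 0

Derivation:
Input: [7, 8, 0, 4, -2]
Stage 1 (DELAY): [0, 7, 8, 0, 4] = [0, 7, 8, 0, 4] -> [0, 7, 8, 0, 4]
Stage 2 (SUM): sum[0..0]=0, sum[0..1]=7, sum[0..2]=15, sum[0..3]=15, sum[0..4]=19 -> [0, 7, 15, 15, 19]
Stage 3 (CLIP -8 7): clip(0,-8,7)=0, clip(7,-8,7)=7, clip(15,-8,7)=7, clip(15,-8,7)=7, clip(19,-8,7)=7 -> [0, 7, 7, 7, 7]
Stage 4 (OFFSET -1): 0+-1=-1, 7+-1=6, 7+-1=6, 7+-1=6, 7+-1=6 -> [-1, 6, 6, 6, 6]
Stage 5 (DELAY): [0, -1, 6, 6, 6] = [0, -1, 6, 6, 6] -> [0, -1, 6, 6, 6]
Stage 6 (DIFF): s[0]=0, -1-0=-1, 6--1=7, 6-6=0, 6-6=0 -> [0, -1, 7, 0, 0]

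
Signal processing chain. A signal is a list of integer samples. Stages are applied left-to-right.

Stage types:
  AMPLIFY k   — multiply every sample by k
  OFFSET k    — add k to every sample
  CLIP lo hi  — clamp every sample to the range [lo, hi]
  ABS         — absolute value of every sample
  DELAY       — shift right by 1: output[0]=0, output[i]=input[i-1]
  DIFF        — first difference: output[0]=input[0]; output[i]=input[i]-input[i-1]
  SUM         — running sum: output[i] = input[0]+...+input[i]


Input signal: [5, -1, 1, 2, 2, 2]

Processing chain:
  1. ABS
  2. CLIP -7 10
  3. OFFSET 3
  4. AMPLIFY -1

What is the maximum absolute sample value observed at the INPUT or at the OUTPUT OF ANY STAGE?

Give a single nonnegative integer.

Answer: 8

Derivation:
Input: [5, -1, 1, 2, 2, 2] (max |s|=5)
Stage 1 (ABS): |5|=5, |-1|=1, |1|=1, |2|=2, |2|=2, |2|=2 -> [5, 1, 1, 2, 2, 2] (max |s|=5)
Stage 2 (CLIP -7 10): clip(5,-7,10)=5, clip(1,-7,10)=1, clip(1,-7,10)=1, clip(2,-7,10)=2, clip(2,-7,10)=2, clip(2,-7,10)=2 -> [5, 1, 1, 2, 2, 2] (max |s|=5)
Stage 3 (OFFSET 3): 5+3=8, 1+3=4, 1+3=4, 2+3=5, 2+3=5, 2+3=5 -> [8, 4, 4, 5, 5, 5] (max |s|=8)
Stage 4 (AMPLIFY -1): 8*-1=-8, 4*-1=-4, 4*-1=-4, 5*-1=-5, 5*-1=-5, 5*-1=-5 -> [-8, -4, -4, -5, -5, -5] (max |s|=8)
Overall max amplitude: 8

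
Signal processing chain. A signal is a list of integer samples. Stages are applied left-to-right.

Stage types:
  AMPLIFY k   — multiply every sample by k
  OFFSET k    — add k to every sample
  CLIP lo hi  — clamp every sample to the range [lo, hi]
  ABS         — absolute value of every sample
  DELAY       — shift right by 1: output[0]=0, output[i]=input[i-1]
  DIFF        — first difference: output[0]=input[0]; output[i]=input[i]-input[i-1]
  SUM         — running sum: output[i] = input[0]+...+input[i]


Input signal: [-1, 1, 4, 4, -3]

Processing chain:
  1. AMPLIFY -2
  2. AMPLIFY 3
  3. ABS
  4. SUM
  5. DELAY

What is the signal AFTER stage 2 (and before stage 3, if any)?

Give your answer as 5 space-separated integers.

Input: [-1, 1, 4, 4, -3]
Stage 1 (AMPLIFY -2): -1*-2=2, 1*-2=-2, 4*-2=-8, 4*-2=-8, -3*-2=6 -> [2, -2, -8, -8, 6]
Stage 2 (AMPLIFY 3): 2*3=6, -2*3=-6, -8*3=-24, -8*3=-24, 6*3=18 -> [6, -6, -24, -24, 18]

Answer: 6 -6 -24 -24 18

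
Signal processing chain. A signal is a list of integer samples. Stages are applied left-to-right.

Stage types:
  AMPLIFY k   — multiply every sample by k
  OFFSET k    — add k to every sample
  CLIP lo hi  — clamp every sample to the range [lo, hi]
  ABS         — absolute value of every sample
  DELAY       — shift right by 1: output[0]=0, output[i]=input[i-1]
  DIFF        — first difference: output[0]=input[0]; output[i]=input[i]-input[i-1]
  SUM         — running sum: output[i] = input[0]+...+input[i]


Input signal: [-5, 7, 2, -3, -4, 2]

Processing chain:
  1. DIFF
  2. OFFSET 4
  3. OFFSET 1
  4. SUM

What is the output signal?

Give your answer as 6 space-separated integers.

Answer: 0 17 17 17 21 32

Derivation:
Input: [-5, 7, 2, -3, -4, 2]
Stage 1 (DIFF): s[0]=-5, 7--5=12, 2-7=-5, -3-2=-5, -4--3=-1, 2--4=6 -> [-5, 12, -5, -5, -1, 6]
Stage 2 (OFFSET 4): -5+4=-1, 12+4=16, -5+4=-1, -5+4=-1, -1+4=3, 6+4=10 -> [-1, 16, -1, -1, 3, 10]
Stage 3 (OFFSET 1): -1+1=0, 16+1=17, -1+1=0, -1+1=0, 3+1=4, 10+1=11 -> [0, 17, 0, 0, 4, 11]
Stage 4 (SUM): sum[0..0]=0, sum[0..1]=17, sum[0..2]=17, sum[0..3]=17, sum[0..4]=21, sum[0..5]=32 -> [0, 17, 17, 17, 21, 32]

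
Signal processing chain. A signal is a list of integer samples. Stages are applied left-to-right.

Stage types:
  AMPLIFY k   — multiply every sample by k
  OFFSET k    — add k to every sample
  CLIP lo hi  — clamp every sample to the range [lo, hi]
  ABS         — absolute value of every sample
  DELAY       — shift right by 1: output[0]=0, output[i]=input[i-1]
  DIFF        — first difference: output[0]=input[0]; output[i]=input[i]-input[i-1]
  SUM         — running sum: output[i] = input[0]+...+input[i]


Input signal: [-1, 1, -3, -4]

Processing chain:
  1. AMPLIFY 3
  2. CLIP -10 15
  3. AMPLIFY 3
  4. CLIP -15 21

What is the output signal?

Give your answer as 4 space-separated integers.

Input: [-1, 1, -3, -4]
Stage 1 (AMPLIFY 3): -1*3=-3, 1*3=3, -3*3=-9, -4*3=-12 -> [-3, 3, -9, -12]
Stage 2 (CLIP -10 15): clip(-3,-10,15)=-3, clip(3,-10,15)=3, clip(-9,-10,15)=-9, clip(-12,-10,15)=-10 -> [-3, 3, -9, -10]
Stage 3 (AMPLIFY 3): -3*3=-9, 3*3=9, -9*3=-27, -10*3=-30 -> [-9, 9, -27, -30]
Stage 4 (CLIP -15 21): clip(-9,-15,21)=-9, clip(9,-15,21)=9, clip(-27,-15,21)=-15, clip(-30,-15,21)=-15 -> [-9, 9, -15, -15]

Answer: -9 9 -15 -15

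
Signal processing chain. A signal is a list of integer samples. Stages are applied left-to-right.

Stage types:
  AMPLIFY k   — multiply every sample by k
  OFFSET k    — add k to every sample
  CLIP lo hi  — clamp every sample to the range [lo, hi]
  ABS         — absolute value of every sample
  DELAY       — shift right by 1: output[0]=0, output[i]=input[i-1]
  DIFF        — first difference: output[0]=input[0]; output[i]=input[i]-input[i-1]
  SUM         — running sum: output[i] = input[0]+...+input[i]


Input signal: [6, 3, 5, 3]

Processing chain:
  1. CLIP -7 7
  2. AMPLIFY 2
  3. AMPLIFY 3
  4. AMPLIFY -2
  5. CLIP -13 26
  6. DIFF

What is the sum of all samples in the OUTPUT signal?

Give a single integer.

Input: [6, 3, 5, 3]
Stage 1 (CLIP -7 7): clip(6,-7,7)=6, clip(3,-7,7)=3, clip(5,-7,7)=5, clip(3,-7,7)=3 -> [6, 3, 5, 3]
Stage 2 (AMPLIFY 2): 6*2=12, 3*2=6, 5*2=10, 3*2=6 -> [12, 6, 10, 6]
Stage 3 (AMPLIFY 3): 12*3=36, 6*3=18, 10*3=30, 6*3=18 -> [36, 18, 30, 18]
Stage 4 (AMPLIFY -2): 36*-2=-72, 18*-2=-36, 30*-2=-60, 18*-2=-36 -> [-72, -36, -60, -36]
Stage 5 (CLIP -13 26): clip(-72,-13,26)=-13, clip(-36,-13,26)=-13, clip(-60,-13,26)=-13, clip(-36,-13,26)=-13 -> [-13, -13, -13, -13]
Stage 6 (DIFF): s[0]=-13, -13--13=0, -13--13=0, -13--13=0 -> [-13, 0, 0, 0]
Output sum: -13

Answer: -13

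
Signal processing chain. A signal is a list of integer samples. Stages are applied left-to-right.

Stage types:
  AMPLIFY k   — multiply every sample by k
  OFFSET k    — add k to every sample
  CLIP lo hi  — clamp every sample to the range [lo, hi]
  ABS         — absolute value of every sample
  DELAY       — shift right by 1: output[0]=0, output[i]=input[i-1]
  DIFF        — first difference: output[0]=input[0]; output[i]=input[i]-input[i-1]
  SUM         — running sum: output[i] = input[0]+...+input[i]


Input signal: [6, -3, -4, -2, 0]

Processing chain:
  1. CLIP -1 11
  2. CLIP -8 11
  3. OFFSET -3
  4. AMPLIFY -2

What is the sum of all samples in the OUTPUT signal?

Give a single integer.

Answer: 24

Derivation:
Input: [6, -3, -4, -2, 0]
Stage 1 (CLIP -1 11): clip(6,-1,11)=6, clip(-3,-1,11)=-1, clip(-4,-1,11)=-1, clip(-2,-1,11)=-1, clip(0,-1,11)=0 -> [6, -1, -1, -1, 0]
Stage 2 (CLIP -8 11): clip(6,-8,11)=6, clip(-1,-8,11)=-1, clip(-1,-8,11)=-1, clip(-1,-8,11)=-1, clip(0,-8,11)=0 -> [6, -1, -1, -1, 0]
Stage 3 (OFFSET -3): 6+-3=3, -1+-3=-4, -1+-3=-4, -1+-3=-4, 0+-3=-3 -> [3, -4, -4, -4, -3]
Stage 4 (AMPLIFY -2): 3*-2=-6, -4*-2=8, -4*-2=8, -4*-2=8, -3*-2=6 -> [-6, 8, 8, 8, 6]
Output sum: 24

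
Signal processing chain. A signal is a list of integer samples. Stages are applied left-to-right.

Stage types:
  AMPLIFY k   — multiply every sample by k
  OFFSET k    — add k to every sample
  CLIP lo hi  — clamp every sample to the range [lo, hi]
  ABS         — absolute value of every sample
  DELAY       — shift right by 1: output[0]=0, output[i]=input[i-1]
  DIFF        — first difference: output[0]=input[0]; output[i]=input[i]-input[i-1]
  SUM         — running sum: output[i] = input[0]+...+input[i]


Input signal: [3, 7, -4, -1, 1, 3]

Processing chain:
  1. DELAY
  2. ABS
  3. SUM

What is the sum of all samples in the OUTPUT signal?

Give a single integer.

Input: [3, 7, -4, -1, 1, 3]
Stage 1 (DELAY): [0, 3, 7, -4, -1, 1] = [0, 3, 7, -4, -1, 1] -> [0, 3, 7, -4, -1, 1]
Stage 2 (ABS): |0|=0, |3|=3, |7|=7, |-4|=4, |-1|=1, |1|=1 -> [0, 3, 7, 4, 1, 1]
Stage 3 (SUM): sum[0..0]=0, sum[0..1]=3, sum[0..2]=10, sum[0..3]=14, sum[0..4]=15, sum[0..5]=16 -> [0, 3, 10, 14, 15, 16]
Output sum: 58

Answer: 58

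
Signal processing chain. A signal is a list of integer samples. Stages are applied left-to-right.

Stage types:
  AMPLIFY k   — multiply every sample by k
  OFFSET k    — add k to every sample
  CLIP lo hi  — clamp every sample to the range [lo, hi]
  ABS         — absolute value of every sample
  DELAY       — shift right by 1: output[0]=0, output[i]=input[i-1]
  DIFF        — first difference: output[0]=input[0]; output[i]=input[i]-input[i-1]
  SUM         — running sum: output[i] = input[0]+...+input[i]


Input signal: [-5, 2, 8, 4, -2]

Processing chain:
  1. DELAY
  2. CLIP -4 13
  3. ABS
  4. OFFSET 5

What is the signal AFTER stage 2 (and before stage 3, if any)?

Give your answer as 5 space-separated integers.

Answer: 0 -4 2 8 4

Derivation:
Input: [-5, 2, 8, 4, -2]
Stage 1 (DELAY): [0, -5, 2, 8, 4] = [0, -5, 2, 8, 4] -> [0, -5, 2, 8, 4]
Stage 2 (CLIP -4 13): clip(0,-4,13)=0, clip(-5,-4,13)=-4, clip(2,-4,13)=2, clip(8,-4,13)=8, clip(4,-4,13)=4 -> [0, -4, 2, 8, 4]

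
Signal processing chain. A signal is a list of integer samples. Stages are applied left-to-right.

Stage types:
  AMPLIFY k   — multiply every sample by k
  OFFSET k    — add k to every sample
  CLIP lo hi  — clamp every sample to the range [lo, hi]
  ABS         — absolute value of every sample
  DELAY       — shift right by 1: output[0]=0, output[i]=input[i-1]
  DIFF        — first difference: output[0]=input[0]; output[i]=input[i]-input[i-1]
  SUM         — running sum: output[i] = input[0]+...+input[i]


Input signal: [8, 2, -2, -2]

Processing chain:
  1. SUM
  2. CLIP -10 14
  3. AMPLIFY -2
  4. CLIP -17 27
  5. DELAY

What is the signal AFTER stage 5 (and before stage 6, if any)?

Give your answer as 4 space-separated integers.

Answer: 0 -16 -17 -16

Derivation:
Input: [8, 2, -2, -2]
Stage 1 (SUM): sum[0..0]=8, sum[0..1]=10, sum[0..2]=8, sum[0..3]=6 -> [8, 10, 8, 6]
Stage 2 (CLIP -10 14): clip(8,-10,14)=8, clip(10,-10,14)=10, clip(8,-10,14)=8, clip(6,-10,14)=6 -> [8, 10, 8, 6]
Stage 3 (AMPLIFY -2): 8*-2=-16, 10*-2=-20, 8*-2=-16, 6*-2=-12 -> [-16, -20, -16, -12]
Stage 4 (CLIP -17 27): clip(-16,-17,27)=-16, clip(-20,-17,27)=-17, clip(-16,-17,27)=-16, clip(-12,-17,27)=-12 -> [-16, -17, -16, -12]
Stage 5 (DELAY): [0, -16, -17, -16] = [0, -16, -17, -16] -> [0, -16, -17, -16]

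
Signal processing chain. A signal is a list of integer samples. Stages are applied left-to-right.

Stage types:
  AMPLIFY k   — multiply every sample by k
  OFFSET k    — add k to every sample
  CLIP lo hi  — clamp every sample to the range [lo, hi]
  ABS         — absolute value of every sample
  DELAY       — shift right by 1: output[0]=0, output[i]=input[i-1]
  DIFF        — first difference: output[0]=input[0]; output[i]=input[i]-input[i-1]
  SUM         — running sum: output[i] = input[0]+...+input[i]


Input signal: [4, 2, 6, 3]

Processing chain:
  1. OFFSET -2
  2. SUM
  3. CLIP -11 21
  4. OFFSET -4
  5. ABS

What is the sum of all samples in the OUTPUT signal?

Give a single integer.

Input: [4, 2, 6, 3]
Stage 1 (OFFSET -2): 4+-2=2, 2+-2=0, 6+-2=4, 3+-2=1 -> [2, 0, 4, 1]
Stage 2 (SUM): sum[0..0]=2, sum[0..1]=2, sum[0..2]=6, sum[0..3]=7 -> [2, 2, 6, 7]
Stage 3 (CLIP -11 21): clip(2,-11,21)=2, clip(2,-11,21)=2, clip(6,-11,21)=6, clip(7,-11,21)=7 -> [2, 2, 6, 7]
Stage 4 (OFFSET -4): 2+-4=-2, 2+-4=-2, 6+-4=2, 7+-4=3 -> [-2, -2, 2, 3]
Stage 5 (ABS): |-2|=2, |-2|=2, |2|=2, |3|=3 -> [2, 2, 2, 3]
Output sum: 9

Answer: 9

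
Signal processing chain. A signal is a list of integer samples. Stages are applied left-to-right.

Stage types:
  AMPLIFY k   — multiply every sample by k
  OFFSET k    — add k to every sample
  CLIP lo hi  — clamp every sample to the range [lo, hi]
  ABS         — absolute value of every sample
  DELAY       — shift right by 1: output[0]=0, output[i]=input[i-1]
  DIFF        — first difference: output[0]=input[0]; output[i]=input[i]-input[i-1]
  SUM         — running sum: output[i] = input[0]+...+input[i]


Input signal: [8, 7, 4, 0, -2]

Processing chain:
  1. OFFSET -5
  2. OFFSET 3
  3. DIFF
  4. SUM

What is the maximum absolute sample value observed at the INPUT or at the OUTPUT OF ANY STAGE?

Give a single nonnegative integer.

Input: [8, 7, 4, 0, -2] (max |s|=8)
Stage 1 (OFFSET -5): 8+-5=3, 7+-5=2, 4+-5=-1, 0+-5=-5, -2+-5=-7 -> [3, 2, -1, -5, -7] (max |s|=7)
Stage 2 (OFFSET 3): 3+3=6, 2+3=5, -1+3=2, -5+3=-2, -7+3=-4 -> [6, 5, 2, -2, -4] (max |s|=6)
Stage 3 (DIFF): s[0]=6, 5-6=-1, 2-5=-3, -2-2=-4, -4--2=-2 -> [6, -1, -3, -4, -2] (max |s|=6)
Stage 4 (SUM): sum[0..0]=6, sum[0..1]=5, sum[0..2]=2, sum[0..3]=-2, sum[0..4]=-4 -> [6, 5, 2, -2, -4] (max |s|=6)
Overall max amplitude: 8

Answer: 8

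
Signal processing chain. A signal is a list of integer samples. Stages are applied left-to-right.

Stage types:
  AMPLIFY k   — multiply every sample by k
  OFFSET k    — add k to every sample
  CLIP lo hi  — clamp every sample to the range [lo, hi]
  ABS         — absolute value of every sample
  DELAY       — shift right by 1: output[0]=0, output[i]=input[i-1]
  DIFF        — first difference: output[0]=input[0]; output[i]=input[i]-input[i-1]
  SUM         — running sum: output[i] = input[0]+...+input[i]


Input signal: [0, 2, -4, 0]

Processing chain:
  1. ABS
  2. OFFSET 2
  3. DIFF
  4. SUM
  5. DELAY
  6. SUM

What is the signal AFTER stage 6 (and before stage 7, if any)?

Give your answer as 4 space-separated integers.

Input: [0, 2, -4, 0]
Stage 1 (ABS): |0|=0, |2|=2, |-4|=4, |0|=0 -> [0, 2, 4, 0]
Stage 2 (OFFSET 2): 0+2=2, 2+2=4, 4+2=6, 0+2=2 -> [2, 4, 6, 2]
Stage 3 (DIFF): s[0]=2, 4-2=2, 6-4=2, 2-6=-4 -> [2, 2, 2, -4]
Stage 4 (SUM): sum[0..0]=2, sum[0..1]=4, sum[0..2]=6, sum[0..3]=2 -> [2, 4, 6, 2]
Stage 5 (DELAY): [0, 2, 4, 6] = [0, 2, 4, 6] -> [0, 2, 4, 6]
Stage 6 (SUM): sum[0..0]=0, sum[0..1]=2, sum[0..2]=6, sum[0..3]=12 -> [0, 2, 6, 12]

Answer: 0 2 6 12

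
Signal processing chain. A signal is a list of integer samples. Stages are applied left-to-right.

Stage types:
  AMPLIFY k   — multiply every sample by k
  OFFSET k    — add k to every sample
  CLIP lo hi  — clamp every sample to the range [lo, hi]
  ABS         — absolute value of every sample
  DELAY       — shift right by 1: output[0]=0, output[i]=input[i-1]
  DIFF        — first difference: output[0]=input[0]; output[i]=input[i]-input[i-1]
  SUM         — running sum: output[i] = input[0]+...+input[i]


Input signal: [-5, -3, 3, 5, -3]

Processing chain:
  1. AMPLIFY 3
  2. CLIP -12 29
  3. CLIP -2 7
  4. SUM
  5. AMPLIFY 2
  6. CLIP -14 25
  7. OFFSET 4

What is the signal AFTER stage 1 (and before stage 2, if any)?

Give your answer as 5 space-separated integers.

Answer: -15 -9 9 15 -9

Derivation:
Input: [-5, -3, 3, 5, -3]
Stage 1 (AMPLIFY 3): -5*3=-15, -3*3=-9, 3*3=9, 5*3=15, -3*3=-9 -> [-15, -9, 9, 15, -9]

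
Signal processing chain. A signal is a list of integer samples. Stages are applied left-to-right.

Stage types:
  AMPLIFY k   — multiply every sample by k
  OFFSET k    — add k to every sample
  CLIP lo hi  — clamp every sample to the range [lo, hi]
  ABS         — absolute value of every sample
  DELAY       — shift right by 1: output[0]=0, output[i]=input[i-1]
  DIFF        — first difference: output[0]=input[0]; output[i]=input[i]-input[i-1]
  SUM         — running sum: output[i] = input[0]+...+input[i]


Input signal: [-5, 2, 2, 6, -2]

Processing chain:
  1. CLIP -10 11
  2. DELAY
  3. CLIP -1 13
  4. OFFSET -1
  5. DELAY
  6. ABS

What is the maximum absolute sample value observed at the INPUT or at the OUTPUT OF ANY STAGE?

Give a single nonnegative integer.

Answer: 6

Derivation:
Input: [-5, 2, 2, 6, -2] (max |s|=6)
Stage 1 (CLIP -10 11): clip(-5,-10,11)=-5, clip(2,-10,11)=2, clip(2,-10,11)=2, clip(6,-10,11)=6, clip(-2,-10,11)=-2 -> [-5, 2, 2, 6, -2] (max |s|=6)
Stage 2 (DELAY): [0, -5, 2, 2, 6] = [0, -5, 2, 2, 6] -> [0, -5, 2, 2, 6] (max |s|=6)
Stage 3 (CLIP -1 13): clip(0,-1,13)=0, clip(-5,-1,13)=-1, clip(2,-1,13)=2, clip(2,-1,13)=2, clip(6,-1,13)=6 -> [0, -1, 2, 2, 6] (max |s|=6)
Stage 4 (OFFSET -1): 0+-1=-1, -1+-1=-2, 2+-1=1, 2+-1=1, 6+-1=5 -> [-1, -2, 1, 1, 5] (max |s|=5)
Stage 5 (DELAY): [0, -1, -2, 1, 1] = [0, -1, -2, 1, 1] -> [0, -1, -2, 1, 1] (max |s|=2)
Stage 6 (ABS): |0|=0, |-1|=1, |-2|=2, |1|=1, |1|=1 -> [0, 1, 2, 1, 1] (max |s|=2)
Overall max amplitude: 6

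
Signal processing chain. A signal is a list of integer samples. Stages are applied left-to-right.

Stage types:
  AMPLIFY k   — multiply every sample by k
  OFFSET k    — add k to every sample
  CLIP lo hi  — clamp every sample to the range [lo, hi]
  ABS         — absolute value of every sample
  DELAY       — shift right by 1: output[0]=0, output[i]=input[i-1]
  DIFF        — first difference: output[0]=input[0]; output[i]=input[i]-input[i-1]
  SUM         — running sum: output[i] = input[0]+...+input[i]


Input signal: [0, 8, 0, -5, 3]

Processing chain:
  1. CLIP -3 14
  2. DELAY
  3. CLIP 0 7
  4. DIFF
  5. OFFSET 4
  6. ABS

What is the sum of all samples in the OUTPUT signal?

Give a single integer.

Answer: 26

Derivation:
Input: [0, 8, 0, -5, 3]
Stage 1 (CLIP -3 14): clip(0,-3,14)=0, clip(8,-3,14)=8, clip(0,-3,14)=0, clip(-5,-3,14)=-3, clip(3,-3,14)=3 -> [0, 8, 0, -3, 3]
Stage 2 (DELAY): [0, 0, 8, 0, -3] = [0, 0, 8, 0, -3] -> [0, 0, 8, 0, -3]
Stage 3 (CLIP 0 7): clip(0,0,7)=0, clip(0,0,7)=0, clip(8,0,7)=7, clip(0,0,7)=0, clip(-3,0,7)=0 -> [0, 0, 7, 0, 0]
Stage 4 (DIFF): s[0]=0, 0-0=0, 7-0=7, 0-7=-7, 0-0=0 -> [0, 0, 7, -7, 0]
Stage 5 (OFFSET 4): 0+4=4, 0+4=4, 7+4=11, -7+4=-3, 0+4=4 -> [4, 4, 11, -3, 4]
Stage 6 (ABS): |4|=4, |4|=4, |11|=11, |-3|=3, |4|=4 -> [4, 4, 11, 3, 4]
Output sum: 26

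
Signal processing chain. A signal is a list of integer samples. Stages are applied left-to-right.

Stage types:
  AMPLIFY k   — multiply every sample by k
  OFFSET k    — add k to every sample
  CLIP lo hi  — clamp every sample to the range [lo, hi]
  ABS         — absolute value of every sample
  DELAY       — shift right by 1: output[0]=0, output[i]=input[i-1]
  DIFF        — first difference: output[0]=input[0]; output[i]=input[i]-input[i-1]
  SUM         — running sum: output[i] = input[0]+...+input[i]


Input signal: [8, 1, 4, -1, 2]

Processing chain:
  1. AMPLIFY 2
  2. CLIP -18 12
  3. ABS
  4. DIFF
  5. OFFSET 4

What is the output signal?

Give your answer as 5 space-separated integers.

Input: [8, 1, 4, -1, 2]
Stage 1 (AMPLIFY 2): 8*2=16, 1*2=2, 4*2=8, -1*2=-2, 2*2=4 -> [16, 2, 8, -2, 4]
Stage 2 (CLIP -18 12): clip(16,-18,12)=12, clip(2,-18,12)=2, clip(8,-18,12)=8, clip(-2,-18,12)=-2, clip(4,-18,12)=4 -> [12, 2, 8, -2, 4]
Stage 3 (ABS): |12|=12, |2|=2, |8|=8, |-2|=2, |4|=4 -> [12, 2, 8, 2, 4]
Stage 4 (DIFF): s[0]=12, 2-12=-10, 8-2=6, 2-8=-6, 4-2=2 -> [12, -10, 6, -6, 2]
Stage 5 (OFFSET 4): 12+4=16, -10+4=-6, 6+4=10, -6+4=-2, 2+4=6 -> [16, -6, 10, -2, 6]

Answer: 16 -6 10 -2 6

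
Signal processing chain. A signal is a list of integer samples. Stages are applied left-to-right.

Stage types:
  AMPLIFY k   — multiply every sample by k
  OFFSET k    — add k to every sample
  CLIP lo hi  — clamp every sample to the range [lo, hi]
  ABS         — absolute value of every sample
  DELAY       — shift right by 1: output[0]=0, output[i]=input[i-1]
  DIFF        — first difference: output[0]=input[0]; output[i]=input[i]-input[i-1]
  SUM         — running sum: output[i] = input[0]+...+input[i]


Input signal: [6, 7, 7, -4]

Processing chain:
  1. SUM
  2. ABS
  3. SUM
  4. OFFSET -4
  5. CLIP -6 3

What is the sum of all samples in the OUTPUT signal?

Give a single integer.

Input: [6, 7, 7, -4]
Stage 1 (SUM): sum[0..0]=6, sum[0..1]=13, sum[0..2]=20, sum[0..3]=16 -> [6, 13, 20, 16]
Stage 2 (ABS): |6|=6, |13|=13, |20|=20, |16|=16 -> [6, 13, 20, 16]
Stage 3 (SUM): sum[0..0]=6, sum[0..1]=19, sum[0..2]=39, sum[0..3]=55 -> [6, 19, 39, 55]
Stage 4 (OFFSET -4): 6+-4=2, 19+-4=15, 39+-4=35, 55+-4=51 -> [2, 15, 35, 51]
Stage 5 (CLIP -6 3): clip(2,-6,3)=2, clip(15,-6,3)=3, clip(35,-6,3)=3, clip(51,-6,3)=3 -> [2, 3, 3, 3]
Output sum: 11

Answer: 11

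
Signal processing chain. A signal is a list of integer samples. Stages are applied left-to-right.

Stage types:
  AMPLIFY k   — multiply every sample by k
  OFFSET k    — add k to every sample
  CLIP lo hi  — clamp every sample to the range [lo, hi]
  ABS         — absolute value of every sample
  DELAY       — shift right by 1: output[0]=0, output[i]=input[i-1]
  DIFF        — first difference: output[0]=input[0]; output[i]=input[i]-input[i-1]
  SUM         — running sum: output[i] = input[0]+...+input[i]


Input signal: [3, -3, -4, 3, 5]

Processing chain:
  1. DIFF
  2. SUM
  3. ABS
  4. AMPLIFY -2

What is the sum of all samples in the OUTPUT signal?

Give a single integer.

Input: [3, -3, -4, 3, 5]
Stage 1 (DIFF): s[0]=3, -3-3=-6, -4--3=-1, 3--4=7, 5-3=2 -> [3, -6, -1, 7, 2]
Stage 2 (SUM): sum[0..0]=3, sum[0..1]=-3, sum[0..2]=-4, sum[0..3]=3, sum[0..4]=5 -> [3, -3, -4, 3, 5]
Stage 3 (ABS): |3|=3, |-3|=3, |-4|=4, |3|=3, |5|=5 -> [3, 3, 4, 3, 5]
Stage 4 (AMPLIFY -2): 3*-2=-6, 3*-2=-6, 4*-2=-8, 3*-2=-6, 5*-2=-10 -> [-6, -6, -8, -6, -10]
Output sum: -36

Answer: -36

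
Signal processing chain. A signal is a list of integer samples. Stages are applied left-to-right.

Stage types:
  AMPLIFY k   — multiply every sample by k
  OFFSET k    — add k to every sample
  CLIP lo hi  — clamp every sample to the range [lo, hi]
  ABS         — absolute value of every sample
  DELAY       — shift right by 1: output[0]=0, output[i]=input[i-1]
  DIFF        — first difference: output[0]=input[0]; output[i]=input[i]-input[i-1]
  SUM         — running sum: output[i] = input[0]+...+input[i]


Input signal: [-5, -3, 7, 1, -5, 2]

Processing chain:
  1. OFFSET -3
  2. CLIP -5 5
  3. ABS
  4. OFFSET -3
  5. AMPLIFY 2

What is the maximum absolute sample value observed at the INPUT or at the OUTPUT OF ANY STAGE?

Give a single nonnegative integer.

Input: [-5, -3, 7, 1, -5, 2] (max |s|=7)
Stage 1 (OFFSET -3): -5+-3=-8, -3+-3=-6, 7+-3=4, 1+-3=-2, -5+-3=-8, 2+-3=-1 -> [-8, -6, 4, -2, -8, -1] (max |s|=8)
Stage 2 (CLIP -5 5): clip(-8,-5,5)=-5, clip(-6,-5,5)=-5, clip(4,-5,5)=4, clip(-2,-5,5)=-2, clip(-8,-5,5)=-5, clip(-1,-5,5)=-1 -> [-5, -5, 4, -2, -5, -1] (max |s|=5)
Stage 3 (ABS): |-5|=5, |-5|=5, |4|=4, |-2|=2, |-5|=5, |-1|=1 -> [5, 5, 4, 2, 5, 1] (max |s|=5)
Stage 4 (OFFSET -3): 5+-3=2, 5+-3=2, 4+-3=1, 2+-3=-1, 5+-3=2, 1+-3=-2 -> [2, 2, 1, -1, 2, -2] (max |s|=2)
Stage 5 (AMPLIFY 2): 2*2=4, 2*2=4, 1*2=2, -1*2=-2, 2*2=4, -2*2=-4 -> [4, 4, 2, -2, 4, -4] (max |s|=4)
Overall max amplitude: 8

Answer: 8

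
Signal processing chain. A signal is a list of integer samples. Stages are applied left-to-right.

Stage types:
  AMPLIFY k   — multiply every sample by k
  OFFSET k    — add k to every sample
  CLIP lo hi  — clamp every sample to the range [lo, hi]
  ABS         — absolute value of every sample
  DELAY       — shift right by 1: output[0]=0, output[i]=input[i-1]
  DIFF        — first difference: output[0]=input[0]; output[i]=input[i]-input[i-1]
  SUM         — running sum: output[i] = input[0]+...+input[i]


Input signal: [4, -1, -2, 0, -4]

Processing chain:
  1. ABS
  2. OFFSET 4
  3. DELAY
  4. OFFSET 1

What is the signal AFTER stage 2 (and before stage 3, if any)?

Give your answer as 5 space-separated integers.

Input: [4, -1, -2, 0, -4]
Stage 1 (ABS): |4|=4, |-1|=1, |-2|=2, |0|=0, |-4|=4 -> [4, 1, 2, 0, 4]
Stage 2 (OFFSET 4): 4+4=8, 1+4=5, 2+4=6, 0+4=4, 4+4=8 -> [8, 5, 6, 4, 8]

Answer: 8 5 6 4 8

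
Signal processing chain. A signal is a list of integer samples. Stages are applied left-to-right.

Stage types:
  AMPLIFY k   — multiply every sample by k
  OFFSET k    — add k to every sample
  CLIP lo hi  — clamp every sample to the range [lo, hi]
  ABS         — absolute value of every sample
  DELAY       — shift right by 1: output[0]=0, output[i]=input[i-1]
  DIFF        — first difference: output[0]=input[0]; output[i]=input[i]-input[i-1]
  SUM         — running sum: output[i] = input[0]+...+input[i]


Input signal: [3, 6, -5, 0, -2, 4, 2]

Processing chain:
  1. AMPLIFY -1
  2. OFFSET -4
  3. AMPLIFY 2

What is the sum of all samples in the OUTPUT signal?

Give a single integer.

Answer: -72

Derivation:
Input: [3, 6, -5, 0, -2, 4, 2]
Stage 1 (AMPLIFY -1): 3*-1=-3, 6*-1=-6, -5*-1=5, 0*-1=0, -2*-1=2, 4*-1=-4, 2*-1=-2 -> [-3, -6, 5, 0, 2, -4, -2]
Stage 2 (OFFSET -4): -3+-4=-7, -6+-4=-10, 5+-4=1, 0+-4=-4, 2+-4=-2, -4+-4=-8, -2+-4=-6 -> [-7, -10, 1, -4, -2, -8, -6]
Stage 3 (AMPLIFY 2): -7*2=-14, -10*2=-20, 1*2=2, -4*2=-8, -2*2=-4, -8*2=-16, -6*2=-12 -> [-14, -20, 2, -8, -4, -16, -12]
Output sum: -72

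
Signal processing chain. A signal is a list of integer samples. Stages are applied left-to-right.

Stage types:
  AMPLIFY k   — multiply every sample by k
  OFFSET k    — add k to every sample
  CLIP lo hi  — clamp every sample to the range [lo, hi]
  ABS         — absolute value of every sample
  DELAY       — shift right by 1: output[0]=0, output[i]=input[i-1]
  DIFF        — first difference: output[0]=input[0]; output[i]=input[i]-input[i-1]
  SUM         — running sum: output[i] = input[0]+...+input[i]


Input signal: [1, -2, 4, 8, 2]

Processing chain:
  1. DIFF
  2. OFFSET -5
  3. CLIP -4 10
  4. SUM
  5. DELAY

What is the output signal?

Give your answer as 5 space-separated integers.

Input: [1, -2, 4, 8, 2]
Stage 1 (DIFF): s[0]=1, -2-1=-3, 4--2=6, 8-4=4, 2-8=-6 -> [1, -3, 6, 4, -6]
Stage 2 (OFFSET -5): 1+-5=-4, -3+-5=-8, 6+-5=1, 4+-5=-1, -6+-5=-11 -> [-4, -8, 1, -1, -11]
Stage 3 (CLIP -4 10): clip(-4,-4,10)=-4, clip(-8,-4,10)=-4, clip(1,-4,10)=1, clip(-1,-4,10)=-1, clip(-11,-4,10)=-4 -> [-4, -4, 1, -1, -4]
Stage 4 (SUM): sum[0..0]=-4, sum[0..1]=-8, sum[0..2]=-7, sum[0..3]=-8, sum[0..4]=-12 -> [-4, -8, -7, -8, -12]
Stage 5 (DELAY): [0, -4, -8, -7, -8] = [0, -4, -8, -7, -8] -> [0, -4, -8, -7, -8]

Answer: 0 -4 -8 -7 -8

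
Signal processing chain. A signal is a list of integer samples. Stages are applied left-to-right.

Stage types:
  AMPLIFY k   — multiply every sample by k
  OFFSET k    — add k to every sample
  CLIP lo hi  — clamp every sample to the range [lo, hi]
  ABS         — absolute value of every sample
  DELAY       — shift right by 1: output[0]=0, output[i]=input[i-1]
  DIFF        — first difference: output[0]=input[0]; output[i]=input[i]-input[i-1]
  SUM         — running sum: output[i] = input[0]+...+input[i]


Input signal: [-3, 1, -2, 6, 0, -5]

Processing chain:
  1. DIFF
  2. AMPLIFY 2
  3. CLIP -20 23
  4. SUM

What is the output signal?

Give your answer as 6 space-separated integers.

Input: [-3, 1, -2, 6, 0, -5]
Stage 1 (DIFF): s[0]=-3, 1--3=4, -2-1=-3, 6--2=8, 0-6=-6, -5-0=-5 -> [-3, 4, -3, 8, -6, -5]
Stage 2 (AMPLIFY 2): -3*2=-6, 4*2=8, -3*2=-6, 8*2=16, -6*2=-12, -5*2=-10 -> [-6, 8, -6, 16, -12, -10]
Stage 3 (CLIP -20 23): clip(-6,-20,23)=-6, clip(8,-20,23)=8, clip(-6,-20,23)=-6, clip(16,-20,23)=16, clip(-12,-20,23)=-12, clip(-10,-20,23)=-10 -> [-6, 8, -6, 16, -12, -10]
Stage 4 (SUM): sum[0..0]=-6, sum[0..1]=2, sum[0..2]=-4, sum[0..3]=12, sum[0..4]=0, sum[0..5]=-10 -> [-6, 2, -4, 12, 0, -10]

Answer: -6 2 -4 12 0 -10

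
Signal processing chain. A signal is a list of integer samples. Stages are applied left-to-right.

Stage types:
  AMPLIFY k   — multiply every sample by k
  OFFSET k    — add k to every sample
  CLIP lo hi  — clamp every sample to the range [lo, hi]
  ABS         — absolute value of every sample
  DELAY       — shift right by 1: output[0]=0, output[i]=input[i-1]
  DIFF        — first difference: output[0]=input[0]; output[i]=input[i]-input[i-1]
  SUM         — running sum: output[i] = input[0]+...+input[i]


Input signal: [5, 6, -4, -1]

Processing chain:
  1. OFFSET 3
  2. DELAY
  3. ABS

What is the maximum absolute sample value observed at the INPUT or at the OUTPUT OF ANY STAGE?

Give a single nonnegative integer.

Input: [5, 6, -4, -1] (max |s|=6)
Stage 1 (OFFSET 3): 5+3=8, 6+3=9, -4+3=-1, -1+3=2 -> [8, 9, -1, 2] (max |s|=9)
Stage 2 (DELAY): [0, 8, 9, -1] = [0, 8, 9, -1] -> [0, 8, 9, -1] (max |s|=9)
Stage 3 (ABS): |0|=0, |8|=8, |9|=9, |-1|=1 -> [0, 8, 9, 1] (max |s|=9)
Overall max amplitude: 9

Answer: 9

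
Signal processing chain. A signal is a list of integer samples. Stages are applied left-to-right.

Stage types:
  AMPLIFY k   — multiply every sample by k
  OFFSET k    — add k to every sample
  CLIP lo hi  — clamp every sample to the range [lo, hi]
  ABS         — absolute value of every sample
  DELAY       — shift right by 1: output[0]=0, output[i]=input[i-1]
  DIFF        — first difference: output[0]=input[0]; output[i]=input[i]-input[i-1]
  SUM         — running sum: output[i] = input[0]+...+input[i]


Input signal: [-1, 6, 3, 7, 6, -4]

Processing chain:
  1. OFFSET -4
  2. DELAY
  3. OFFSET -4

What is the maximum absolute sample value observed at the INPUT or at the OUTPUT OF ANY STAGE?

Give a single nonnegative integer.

Answer: 9

Derivation:
Input: [-1, 6, 3, 7, 6, -4] (max |s|=7)
Stage 1 (OFFSET -4): -1+-4=-5, 6+-4=2, 3+-4=-1, 7+-4=3, 6+-4=2, -4+-4=-8 -> [-5, 2, -1, 3, 2, -8] (max |s|=8)
Stage 2 (DELAY): [0, -5, 2, -1, 3, 2] = [0, -5, 2, -1, 3, 2] -> [0, -5, 2, -1, 3, 2] (max |s|=5)
Stage 3 (OFFSET -4): 0+-4=-4, -5+-4=-9, 2+-4=-2, -1+-4=-5, 3+-4=-1, 2+-4=-2 -> [-4, -9, -2, -5, -1, -2] (max |s|=9)
Overall max amplitude: 9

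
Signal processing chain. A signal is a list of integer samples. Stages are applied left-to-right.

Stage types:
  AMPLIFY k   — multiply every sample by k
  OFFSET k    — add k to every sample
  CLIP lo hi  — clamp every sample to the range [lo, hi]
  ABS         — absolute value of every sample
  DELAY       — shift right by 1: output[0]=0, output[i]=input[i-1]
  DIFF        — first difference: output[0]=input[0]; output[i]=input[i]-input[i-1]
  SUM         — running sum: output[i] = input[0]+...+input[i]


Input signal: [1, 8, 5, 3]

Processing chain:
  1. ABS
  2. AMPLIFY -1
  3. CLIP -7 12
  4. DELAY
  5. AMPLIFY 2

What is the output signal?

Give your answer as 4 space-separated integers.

Input: [1, 8, 5, 3]
Stage 1 (ABS): |1|=1, |8|=8, |5|=5, |3|=3 -> [1, 8, 5, 3]
Stage 2 (AMPLIFY -1): 1*-1=-1, 8*-1=-8, 5*-1=-5, 3*-1=-3 -> [-1, -8, -5, -3]
Stage 3 (CLIP -7 12): clip(-1,-7,12)=-1, clip(-8,-7,12)=-7, clip(-5,-7,12)=-5, clip(-3,-7,12)=-3 -> [-1, -7, -5, -3]
Stage 4 (DELAY): [0, -1, -7, -5] = [0, -1, -7, -5] -> [0, -1, -7, -5]
Stage 5 (AMPLIFY 2): 0*2=0, -1*2=-2, -7*2=-14, -5*2=-10 -> [0, -2, -14, -10]

Answer: 0 -2 -14 -10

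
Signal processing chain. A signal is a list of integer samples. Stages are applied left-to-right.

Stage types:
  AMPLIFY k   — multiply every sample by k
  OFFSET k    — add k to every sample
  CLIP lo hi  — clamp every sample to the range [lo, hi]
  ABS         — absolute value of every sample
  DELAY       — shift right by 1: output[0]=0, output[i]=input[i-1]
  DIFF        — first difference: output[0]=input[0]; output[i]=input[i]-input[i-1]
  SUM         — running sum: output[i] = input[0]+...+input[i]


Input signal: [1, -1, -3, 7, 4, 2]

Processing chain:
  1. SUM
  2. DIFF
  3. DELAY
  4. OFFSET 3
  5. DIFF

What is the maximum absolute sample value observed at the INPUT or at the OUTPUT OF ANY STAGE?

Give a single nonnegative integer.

Answer: 10

Derivation:
Input: [1, -1, -3, 7, 4, 2] (max |s|=7)
Stage 1 (SUM): sum[0..0]=1, sum[0..1]=0, sum[0..2]=-3, sum[0..3]=4, sum[0..4]=8, sum[0..5]=10 -> [1, 0, -3, 4, 8, 10] (max |s|=10)
Stage 2 (DIFF): s[0]=1, 0-1=-1, -3-0=-3, 4--3=7, 8-4=4, 10-8=2 -> [1, -1, -3, 7, 4, 2] (max |s|=7)
Stage 3 (DELAY): [0, 1, -1, -3, 7, 4] = [0, 1, -1, -3, 7, 4] -> [0, 1, -1, -3, 7, 4] (max |s|=7)
Stage 4 (OFFSET 3): 0+3=3, 1+3=4, -1+3=2, -3+3=0, 7+3=10, 4+3=7 -> [3, 4, 2, 0, 10, 7] (max |s|=10)
Stage 5 (DIFF): s[0]=3, 4-3=1, 2-4=-2, 0-2=-2, 10-0=10, 7-10=-3 -> [3, 1, -2, -2, 10, -3] (max |s|=10)
Overall max amplitude: 10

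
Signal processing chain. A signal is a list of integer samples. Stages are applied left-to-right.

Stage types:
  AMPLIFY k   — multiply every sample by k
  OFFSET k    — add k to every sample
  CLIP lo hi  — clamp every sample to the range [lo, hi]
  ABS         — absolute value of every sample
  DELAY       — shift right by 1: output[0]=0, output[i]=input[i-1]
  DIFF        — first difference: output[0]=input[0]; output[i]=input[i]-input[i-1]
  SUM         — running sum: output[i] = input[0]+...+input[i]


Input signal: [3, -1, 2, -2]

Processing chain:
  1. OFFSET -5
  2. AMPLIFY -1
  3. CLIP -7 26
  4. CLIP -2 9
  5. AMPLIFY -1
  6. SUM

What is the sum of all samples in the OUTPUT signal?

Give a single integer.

Answer: -39

Derivation:
Input: [3, -1, 2, -2]
Stage 1 (OFFSET -5): 3+-5=-2, -1+-5=-6, 2+-5=-3, -2+-5=-7 -> [-2, -6, -3, -7]
Stage 2 (AMPLIFY -1): -2*-1=2, -6*-1=6, -3*-1=3, -7*-1=7 -> [2, 6, 3, 7]
Stage 3 (CLIP -7 26): clip(2,-7,26)=2, clip(6,-7,26)=6, clip(3,-7,26)=3, clip(7,-7,26)=7 -> [2, 6, 3, 7]
Stage 4 (CLIP -2 9): clip(2,-2,9)=2, clip(6,-2,9)=6, clip(3,-2,9)=3, clip(7,-2,9)=7 -> [2, 6, 3, 7]
Stage 5 (AMPLIFY -1): 2*-1=-2, 6*-1=-6, 3*-1=-3, 7*-1=-7 -> [-2, -6, -3, -7]
Stage 6 (SUM): sum[0..0]=-2, sum[0..1]=-8, sum[0..2]=-11, sum[0..3]=-18 -> [-2, -8, -11, -18]
Output sum: -39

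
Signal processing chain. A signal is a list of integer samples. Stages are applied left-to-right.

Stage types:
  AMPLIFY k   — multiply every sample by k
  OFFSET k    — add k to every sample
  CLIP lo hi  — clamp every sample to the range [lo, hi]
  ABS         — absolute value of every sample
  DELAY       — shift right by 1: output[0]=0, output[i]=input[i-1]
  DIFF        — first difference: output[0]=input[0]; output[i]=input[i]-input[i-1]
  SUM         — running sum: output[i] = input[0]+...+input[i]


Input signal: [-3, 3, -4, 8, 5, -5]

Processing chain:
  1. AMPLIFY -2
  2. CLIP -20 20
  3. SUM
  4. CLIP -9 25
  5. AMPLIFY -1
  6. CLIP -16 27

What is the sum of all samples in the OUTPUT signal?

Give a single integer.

Answer: 11

Derivation:
Input: [-3, 3, -4, 8, 5, -5]
Stage 1 (AMPLIFY -2): -3*-2=6, 3*-2=-6, -4*-2=8, 8*-2=-16, 5*-2=-10, -5*-2=10 -> [6, -6, 8, -16, -10, 10]
Stage 2 (CLIP -20 20): clip(6,-20,20)=6, clip(-6,-20,20)=-6, clip(8,-20,20)=8, clip(-16,-20,20)=-16, clip(-10,-20,20)=-10, clip(10,-20,20)=10 -> [6, -6, 8, -16, -10, 10]
Stage 3 (SUM): sum[0..0]=6, sum[0..1]=0, sum[0..2]=8, sum[0..3]=-8, sum[0..4]=-18, sum[0..5]=-8 -> [6, 0, 8, -8, -18, -8]
Stage 4 (CLIP -9 25): clip(6,-9,25)=6, clip(0,-9,25)=0, clip(8,-9,25)=8, clip(-8,-9,25)=-8, clip(-18,-9,25)=-9, clip(-8,-9,25)=-8 -> [6, 0, 8, -8, -9, -8]
Stage 5 (AMPLIFY -1): 6*-1=-6, 0*-1=0, 8*-1=-8, -8*-1=8, -9*-1=9, -8*-1=8 -> [-6, 0, -8, 8, 9, 8]
Stage 6 (CLIP -16 27): clip(-6,-16,27)=-6, clip(0,-16,27)=0, clip(-8,-16,27)=-8, clip(8,-16,27)=8, clip(9,-16,27)=9, clip(8,-16,27)=8 -> [-6, 0, -8, 8, 9, 8]
Output sum: 11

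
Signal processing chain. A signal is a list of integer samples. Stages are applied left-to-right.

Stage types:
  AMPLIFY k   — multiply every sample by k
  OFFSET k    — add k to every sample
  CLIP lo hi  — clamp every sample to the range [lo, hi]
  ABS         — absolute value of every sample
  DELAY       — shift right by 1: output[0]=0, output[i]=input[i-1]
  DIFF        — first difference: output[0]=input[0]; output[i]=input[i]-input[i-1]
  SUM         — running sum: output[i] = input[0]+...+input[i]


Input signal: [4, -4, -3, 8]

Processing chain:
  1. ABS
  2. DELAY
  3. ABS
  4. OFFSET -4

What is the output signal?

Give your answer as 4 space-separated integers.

Answer: -4 0 0 -1

Derivation:
Input: [4, -4, -3, 8]
Stage 1 (ABS): |4|=4, |-4|=4, |-3|=3, |8|=8 -> [4, 4, 3, 8]
Stage 2 (DELAY): [0, 4, 4, 3] = [0, 4, 4, 3] -> [0, 4, 4, 3]
Stage 3 (ABS): |0|=0, |4|=4, |4|=4, |3|=3 -> [0, 4, 4, 3]
Stage 4 (OFFSET -4): 0+-4=-4, 4+-4=0, 4+-4=0, 3+-4=-1 -> [-4, 0, 0, -1]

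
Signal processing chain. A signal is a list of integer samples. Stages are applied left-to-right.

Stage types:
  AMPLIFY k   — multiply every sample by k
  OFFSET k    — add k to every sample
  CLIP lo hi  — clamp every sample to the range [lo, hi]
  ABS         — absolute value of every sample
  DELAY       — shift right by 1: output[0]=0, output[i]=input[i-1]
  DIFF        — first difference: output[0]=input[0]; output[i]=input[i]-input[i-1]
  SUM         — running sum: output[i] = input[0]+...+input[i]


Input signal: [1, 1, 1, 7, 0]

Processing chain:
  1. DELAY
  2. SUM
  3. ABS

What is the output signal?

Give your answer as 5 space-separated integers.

Input: [1, 1, 1, 7, 0]
Stage 1 (DELAY): [0, 1, 1, 1, 7] = [0, 1, 1, 1, 7] -> [0, 1, 1, 1, 7]
Stage 2 (SUM): sum[0..0]=0, sum[0..1]=1, sum[0..2]=2, sum[0..3]=3, sum[0..4]=10 -> [0, 1, 2, 3, 10]
Stage 3 (ABS): |0|=0, |1|=1, |2|=2, |3|=3, |10|=10 -> [0, 1, 2, 3, 10]

Answer: 0 1 2 3 10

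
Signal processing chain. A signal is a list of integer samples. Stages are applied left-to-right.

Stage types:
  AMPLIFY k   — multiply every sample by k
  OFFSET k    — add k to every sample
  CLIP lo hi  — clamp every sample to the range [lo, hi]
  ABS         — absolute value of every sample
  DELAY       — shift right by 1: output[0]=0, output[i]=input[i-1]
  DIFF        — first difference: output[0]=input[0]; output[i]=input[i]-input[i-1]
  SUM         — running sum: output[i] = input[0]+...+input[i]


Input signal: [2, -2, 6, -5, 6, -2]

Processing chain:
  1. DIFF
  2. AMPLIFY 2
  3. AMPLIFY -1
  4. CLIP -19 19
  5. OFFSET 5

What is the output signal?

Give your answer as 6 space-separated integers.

Input: [2, -2, 6, -5, 6, -2]
Stage 1 (DIFF): s[0]=2, -2-2=-4, 6--2=8, -5-6=-11, 6--5=11, -2-6=-8 -> [2, -4, 8, -11, 11, -8]
Stage 2 (AMPLIFY 2): 2*2=4, -4*2=-8, 8*2=16, -11*2=-22, 11*2=22, -8*2=-16 -> [4, -8, 16, -22, 22, -16]
Stage 3 (AMPLIFY -1): 4*-1=-4, -8*-1=8, 16*-1=-16, -22*-1=22, 22*-1=-22, -16*-1=16 -> [-4, 8, -16, 22, -22, 16]
Stage 4 (CLIP -19 19): clip(-4,-19,19)=-4, clip(8,-19,19)=8, clip(-16,-19,19)=-16, clip(22,-19,19)=19, clip(-22,-19,19)=-19, clip(16,-19,19)=16 -> [-4, 8, -16, 19, -19, 16]
Stage 5 (OFFSET 5): -4+5=1, 8+5=13, -16+5=-11, 19+5=24, -19+5=-14, 16+5=21 -> [1, 13, -11, 24, -14, 21]

Answer: 1 13 -11 24 -14 21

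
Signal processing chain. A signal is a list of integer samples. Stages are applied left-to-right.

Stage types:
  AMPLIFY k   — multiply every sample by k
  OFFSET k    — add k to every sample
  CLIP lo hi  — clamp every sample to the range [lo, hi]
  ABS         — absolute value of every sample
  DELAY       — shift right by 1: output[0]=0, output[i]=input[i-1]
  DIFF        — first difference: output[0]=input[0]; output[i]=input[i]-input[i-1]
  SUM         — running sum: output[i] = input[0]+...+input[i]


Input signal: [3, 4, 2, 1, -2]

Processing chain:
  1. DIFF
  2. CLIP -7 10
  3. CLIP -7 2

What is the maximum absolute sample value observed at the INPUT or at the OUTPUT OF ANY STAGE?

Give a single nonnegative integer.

Input: [3, 4, 2, 1, -2] (max |s|=4)
Stage 1 (DIFF): s[0]=3, 4-3=1, 2-4=-2, 1-2=-1, -2-1=-3 -> [3, 1, -2, -1, -3] (max |s|=3)
Stage 2 (CLIP -7 10): clip(3,-7,10)=3, clip(1,-7,10)=1, clip(-2,-7,10)=-2, clip(-1,-7,10)=-1, clip(-3,-7,10)=-3 -> [3, 1, -2, -1, -3] (max |s|=3)
Stage 3 (CLIP -7 2): clip(3,-7,2)=2, clip(1,-7,2)=1, clip(-2,-7,2)=-2, clip(-1,-7,2)=-1, clip(-3,-7,2)=-3 -> [2, 1, -2, -1, -3] (max |s|=3)
Overall max amplitude: 4

Answer: 4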